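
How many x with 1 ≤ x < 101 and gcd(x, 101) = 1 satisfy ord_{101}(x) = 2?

1

φ(101) = 101 − 1 = 100 = 2^2 · 5^2.
Since (Z/101Z)^× is cyclic of order 100, the number of elements of order d is φ(d) when d | 100 and 0 otherwise.
2 | 100, and φ(2) = 2 − 1 = 1.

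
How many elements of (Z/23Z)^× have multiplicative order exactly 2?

1

φ(23) = 23 − 1 = 22 = 2 · 11.
Since (Z/23Z)^× is cyclic of order 22, the number of elements of order d is φ(d) when d | 22 and 0 otherwise.
2 | 22, and φ(2) = 2 − 1 = 1.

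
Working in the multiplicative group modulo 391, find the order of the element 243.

176

By Lagrange's theorem, ord_391(243) divides φ(391) = φ(17·23) = (17−1)·(23−1) = 16·22 = 352 = 2^5 · 11.
Divisors of 352: 1, 2, 4, 8, 11, 16, 22, 32, 44, 88, 176, 352.
Check 243^d mod 391 for each divisor in increasing order:
243^1 ≡ 243
243^2 ≡ 8
243^4 ≡ 64
243^8 ≡ 186
243^11 ≡ 300
243^16 ≡ 188
243^22 ≡ 70
243^32 ≡ 154
243^44 ≡ 208
243^88 ≡ 254
243^176 ≡ 1
Hence ord(243) = 176.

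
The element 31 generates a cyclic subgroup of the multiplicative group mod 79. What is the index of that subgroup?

2

By Lagrange's theorem, ord_79(31) divides φ(79) = 79 − 1 = 78 = 2 · 3 · 13.
Divisors of 78: 1, 2, 3, 6, 13, 26, 39, 78.
Compute 31^d (mod 79) for the divisors d until we hit 1:
31^1 ≡ 31
31^2 ≡ 13
31^3 ≡ 8
31^6 ≡ 64
31^13 ≡ 23
31^26 ≡ 55
31^39 ≡ 1
Thus |⟨31⟩| = ord(31) = 39.
Index = |(Z/79Z)^×| / |⟨31⟩| = 78 / 39 = 2.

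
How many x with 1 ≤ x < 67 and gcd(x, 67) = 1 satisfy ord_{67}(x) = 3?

φ(67) = 67 − 1 = 66 = 2 · 3 · 11.
(Z/67Z)^× is cyclic (|G| = 66); a cyclic group of order m has exactly φ(d) elements of each order d | m, and none otherwise.
3 | 66, and φ(3) = 3 − 1 = 2.

2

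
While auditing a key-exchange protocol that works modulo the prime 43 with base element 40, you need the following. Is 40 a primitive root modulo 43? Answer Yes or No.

No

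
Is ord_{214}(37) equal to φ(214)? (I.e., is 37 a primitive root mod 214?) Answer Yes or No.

No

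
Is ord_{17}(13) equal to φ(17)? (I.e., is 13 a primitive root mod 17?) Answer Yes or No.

φ(17) = 17 − 1 = 16 = 2^4.
13 is a primitive root mod 17 iff 13^(φ(17)/q) ≢ 1 for every prime q | φ(17), i.e. q ∈ {2}.
13^8 ≡ 1 (mod 17)  [q = 2: ≡ 1 ✗]
Since 13^8 ≡ 1, the order of 13 divides 8 < 16, so 13 is not a primitive root.

No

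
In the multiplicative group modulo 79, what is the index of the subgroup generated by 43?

1

Since 43 ∈ (Z/79Z)^×, its order divides φ(79) = 79 − 1 = 78 = 2 · 3 · 13.
Divisors of 78: 1, 2, 3, 6, 13, 26, 39, 78.
Test each divisor d:
43^1 ≡ 43 (mod 79)
43^2 ≡ 32 (mod 79)
43^3 ≡ 33 (mod 79)
43^6 ≡ 62 (mod 79)
43^13 ≡ 24 (mod 79)
43^26 ≡ 23 (mod 79)
43^39 ≡ 78 (mod 79)
43^78 ≡ 1 (mod 79) ✓
The order of 43 is 78, so the subgroup it generates has 78 elements.
[(Z/79Z)^× : ⟨43⟩] = 78/78 = 1.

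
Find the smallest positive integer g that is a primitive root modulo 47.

φ(47) = 47 − 1 = 46 = 2 · 23.
Test candidates g = 2, 3, … against the prime factors q ∈ {2, 23} of φ(47): g is a generator iff g^(46/q) ≢ 1 for every such q.
g = 2: 2^23 ≡ 1 — hits 1, so not a primitive root.
g = 3: 3^23 ≡ 1 — hits 1, so not a primitive root.
g = 4: 4^23 ≡ 1 — hits 1, so not a primitive root.
g = 5: 5^23 ≡ 46; 5^2 ≡ 25 — none is 1, so 5 is a primitive root.
The smallest primitive root modulo 47 is 5.

5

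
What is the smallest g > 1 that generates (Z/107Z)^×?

2

φ(107) = 107 − 1 = 106 = 2 · 53.
Test candidates g = 2, 3, … against the prime factors q ∈ {2, 53} of φ(107): g is a generator iff g^(106/q) ≢ 1 for every such q.
g = 2: 2^53 ≡ 106; 2^2 ≡ 4 — none is 1, so 2 is a primitive root.
So 2 is the smallest generator of (Z/107Z)^×.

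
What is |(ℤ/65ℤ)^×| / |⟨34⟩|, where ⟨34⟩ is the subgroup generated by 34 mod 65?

The order of 34 must divide φ(65) = φ(5·13) = (5−1)·(13−1) = 4·12 = 48 = 2^4 · 3.
Divisors of 48: 1, 2, 3, 4, 6, 8, 12, 16, 24, 48.
Evaluate successive powers at the divisors of 48:
34^1 ≡ 34 (mod 65)
34^2 ≡ 51 (mod 65)
34^3 ≡ 44 (mod 65)
34^4 ≡ 1 (mod 65) ✓
So ord_65(34) = 4, hence |⟨34⟩| = 4.
Index = |(Z/65Z)^×| / |⟨34⟩| = 48 / 4 = 12.

12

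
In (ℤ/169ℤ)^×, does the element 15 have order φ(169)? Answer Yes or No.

Yes

φ(169) = φ(13^2) = 13·(13−1) = 156 = 2^2 · 3 · 13.
It suffices to check that the order of 15 is not a proper divisor of 156: compute 15^(156/q) for q ∈ {2, 3, 13}.
15^78 ≡ 168 (mod 169)  [q = 2: ≢ 1 ✓]
15^52 ≡ 146 (mod 169)  [q = 3: ≢ 1 ✓]
15^12 ≡ 118 (mod 169)  [q = 13: ≢ 1 ✓]
Every test exponent gives a nontrivial residue, hence 15 generates the full group.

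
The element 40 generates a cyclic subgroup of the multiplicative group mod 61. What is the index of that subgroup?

5

By Lagrange's theorem, ord_61(40) divides φ(61) = 61 − 1 = 60 = 2^2 · 3 · 5.
Divisors of 60: 1, 2, 3, 4, 5, 6, 10, 12, 15, 20, 30, 60.
Compute 40^d (mod 61) for the divisors d until we hit 1:
40^1 ≡ 40 (mod 61)
40^2 ≡ 14 (mod 61)
40^3 ≡ 11 (mod 61)
40^4 ≡ 13 (mod 61)
40^5 ≡ 32 (mod 61)
40^6 ≡ 60 (mod 61)
40^10 ≡ 48 (mod 61)
40^12 ≡ 1 (mod 61) ✓
Thus |⟨40⟩| = ord(40) = 12.
The index is φ(61) / ord(40) = 60 / 12 = 5.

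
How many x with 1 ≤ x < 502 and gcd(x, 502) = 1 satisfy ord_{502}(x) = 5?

4

φ(502) = φ(2)·φ(251) = 1·250 = 250 = 2 · 5^3.
Since (Z/502Z)^× is cyclic of order 250, the number of elements of order d is φ(d) when d | 250 and 0 otherwise.
5 | 250, and φ(5) = 5 − 1 = 4.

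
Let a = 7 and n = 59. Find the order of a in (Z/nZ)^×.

29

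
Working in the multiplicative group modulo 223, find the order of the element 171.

Since 171 ∈ (Z/223Z)^×, its order divides φ(223) = 223 − 1 = 222 = 2 · 3 · 37.
Divisors of 222: 1, 2, 3, 6, 37, 74, 111, 222.
Evaluate successive powers at the divisors of 222:
171^1 ≡ 171
171^2 ≡ 28
171^3 ≡ 105
171^6 ≡ 98
171^37 ≡ 1
So ord_223(171) = 37.

37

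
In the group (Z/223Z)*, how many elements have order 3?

2

φ(223) = 223 − 1 = 222 = 2 · 3 · 37.
Since (Z/223Z)^× is cyclic of order 222, the number of elements of order d is φ(d) when d | 222 and 0 otherwise.
3 | 222, and φ(3) = 3 − 1 = 2.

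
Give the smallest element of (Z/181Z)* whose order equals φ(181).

φ(181) = 181 − 1 = 180 = 2^2 · 3^2 · 5.
g is a primitive root iff g^(180/q) ≢ 1 (mod 181) for each prime q ∈ {2, 3, 5}.
g = 2: 2^90 ≡ 180; 2^60 ≡ 48; 2^36 ≡ 59 — none is 1, so 2 is a primitive root.
The smallest primitive root modulo 181 is 2.

2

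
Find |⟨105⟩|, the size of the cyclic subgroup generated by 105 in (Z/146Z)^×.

9

ord(105) | φ(146) = φ(2)·φ(73) = 1·72 = 72 = 2^3 · 3^2.
Divisors of 72: 1, 2, 3, 4, 6, 8, 9, 12, 18, 24, 36, 72.
Check 105^d mod 146 for each divisor in increasing order:
105^1 ≡ 105 (mod 146)
105^2 ≡ 75 (mod 146)
105^3 ≡ 137 (mod 146)
105^4 ≡ 77 (mod 146)
105^6 ≡ 81 (mod 146)
105^8 ≡ 89 (mod 146)
105^9 ≡ 1 (mod 146) ✓
So ord_146(105) = 9.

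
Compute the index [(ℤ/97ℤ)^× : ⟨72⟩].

2

ord(72) | φ(97) = 97 − 1 = 96 = 2^5 · 3.
Divisors of 96: 1, 2, 3, 4, 6, 8, 12, 16, 24, 32, 48, 96.
Evaluate successive powers at the divisors of 96:
72^1 ≡ 72 (mod 97)
72^2 ≡ 43 (mod 97)
72^3 ≡ 89 (mod 97)
72^4 ≡ 6 (mod 97)
72^6 ≡ 64 (mod 97)
72^8 ≡ 36 (mod 97)
72^12 ≡ 22 (mod 97)
72^16 ≡ 35 (mod 97)
72^24 ≡ 96 (mod 97)
72^32 ≡ 61 (mod 97)
72^48 ≡ 1 (mod 97) ✓
The order of 72 is 48, so the subgroup it generates has 48 elements.
[(Z/97Z)^× : ⟨72⟩] = 96/48 = 2.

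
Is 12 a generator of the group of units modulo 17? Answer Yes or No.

Yes

φ(17) = 17 − 1 = 16 = 2^4.
It suffices to check that the order of 12 is not a proper divisor of 16: compute 12^(16/q) for q ∈ {2}.
12^8 ≡ 16 (mod 17)  [q = 2: ≢ 1 ✓]
Every test exponent gives a nontrivial residue, hence 12 generates the full group.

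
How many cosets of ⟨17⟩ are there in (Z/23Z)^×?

1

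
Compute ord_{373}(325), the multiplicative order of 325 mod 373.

93

Since 325 ∈ (Z/373Z)^×, its order divides φ(373) = 373 − 1 = 372 = 2^2 · 3 · 31.
Divisors of 372: 1, 2, 3, 4, 6, 12, 31, 62, 93, 124, 186, 372.
Evaluate successive powers at the divisors of 372:
325^1 ≡ 325
325^2 ≡ 66
325^3 ≡ 189
325^4 ≡ 253
325^6 ≡ 286
325^12 ≡ 109
325^31 ≡ 88
325^62 ≡ 284
325^93 ≡ 1
Therefore the multiplicative order of 325 modulo 373 is 93.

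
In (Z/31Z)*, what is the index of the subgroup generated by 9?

2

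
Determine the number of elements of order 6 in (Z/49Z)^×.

2

φ(49) = φ(7^2) = 7·(7−1) = 42 = 2 · 3 · 7.
In a cyclic group of order 42, there are φ(d) elements of order d for each divisor d of 42, and zero for non-divisors.
6 = 2 · 3 divides 42, and φ(6) = 2.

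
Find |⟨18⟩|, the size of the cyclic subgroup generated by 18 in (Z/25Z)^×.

4

The order of 18 must divide φ(25) = φ(5^2) = 5·(5−1) = 20 = 2^2 · 5.
Divisors of 20: 1, 2, 4, 5, 10, 20.
Evaluate successive powers at the divisors of 20:
18^1 ≡ 18 (mod 25)
18^2 ≡ 24 (mod 25)
18^4 ≡ 1 (mod 25) ✓
So ord_25(18) = 4.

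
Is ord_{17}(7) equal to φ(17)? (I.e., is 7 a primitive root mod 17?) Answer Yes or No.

Yes

φ(17) = 17 − 1 = 16 = 2^4.
It suffices to check that the order of 7 is not a proper divisor of 16: compute 7^(16/q) for q ∈ {2}.
7^8 ≡ 16 (mod 17)  [q = 2: ≢ 1 ✓]
Every test exponent gives a nontrivial residue, hence 7 generates the full group.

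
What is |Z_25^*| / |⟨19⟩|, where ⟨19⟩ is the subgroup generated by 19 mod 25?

2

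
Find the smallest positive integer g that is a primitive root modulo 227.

2

φ(227) = 227 − 1 = 226 = 2 · 113.
g is a primitive root iff g^(226/q) ≢ 1 (mod 227) for each prime q ∈ {2, 113}.
g = 2: 2^113 ≡ 226; 2^2 ≡ 4 — none is 1, so 2 is a primitive root.
Hence the least primitive root of 227 is 2.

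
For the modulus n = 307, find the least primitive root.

5

φ(307) = 307 − 1 = 306 = 2 · 3^2 · 17.
Test candidates g = 2, 3, … against the prime factors q ∈ {2, 3, 17} of φ(307): g is a generator iff g^(306/q) ≢ 1 for every such q.
g = 2: 2^153 ≡ 306; 2^102 ≡ 1 — hits 1, so not a primitive root.
g = 3: 3^153 ≡ 306; 3^102 ≡ 1 — hits 1, so not a primitive root.
g = 4: 4^153 ≡ 1 — hits 1, so not a primitive root.
g = 5: 5^153 ≡ 306; 5^102 ≡ 289; 5^18 ≡ 81 — none is 1, so 5 is a primitive root.
So 5 is the smallest generator of (Z/307Z)^×.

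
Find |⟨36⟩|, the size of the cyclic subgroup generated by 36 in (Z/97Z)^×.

6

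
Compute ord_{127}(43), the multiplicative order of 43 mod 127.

126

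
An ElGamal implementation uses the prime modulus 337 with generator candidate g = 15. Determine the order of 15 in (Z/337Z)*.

336

The order of 15 must divide φ(337) = 337 − 1 = 336 = 2^4 · 3 · 7.
Divisors of 336: 1, 2, 3, 4, 6, 7, 8, 12, 14, 16, 21, 24, 28, 42, 48, 56, 84, 112, 168, 336.
Compute 15^d (mod 337) for the divisors d until we hit 1:
15^1 ≡ 15 (mod 337)
15^2 ≡ 225 (mod 337)
15^3 ≡ 5 (mod 337)
15^4 ≡ 75 (mod 337)
15^6 ≡ 25 (mod 337)
15^7 ≡ 38 (mod 337)
15^8 ≡ 233 (mod 337)
15^12 ≡ 288 (mod 337)
15^14 ≡ 96 (mod 337)
15^16 ≡ 32 (mod 337)
15^21 ≡ 278 (mod 337)
15^24 ≡ 42 (mod 337)
15^28 ≡ 117 (mod 337)
15^42 ≡ 111 (mod 337)
15^48 ≡ 79 (mod 337)
15^56 ≡ 209 (mod 337)
15^84 ≡ 189 (mod 337)
15^112 ≡ 208 (mod 337)
15^168 ≡ 336 (mod 337)
15^336 ≡ 1 (mod 337) ✓
Hence ord(15) = 336.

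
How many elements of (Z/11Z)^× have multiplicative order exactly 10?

φ(11) = 11 − 1 = 10 = 2 · 5.
In a cyclic group of order 10, there are φ(d) elements of order d for each divisor d of 10, and zero for non-divisors.
10 = 2 · 5 divides 10, and φ(10) = 4.

4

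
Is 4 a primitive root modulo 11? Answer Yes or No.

φ(11) = 11 − 1 = 10 = 2 · 5.
4 is a primitive root mod 11 iff 4^(φ(11)/q) ≢ 1 for every prime q | φ(11), i.e. q ∈ {2, 5}.
4^5 ≡ 1 (mod 11)  [q = 2: ≡ 1 ✗]
4^2 ≡ 5 (mod 11)  [q = 5: ≢ 1 ✓]
The check at q = 2 fails, so 4 generates a proper subgroup.

No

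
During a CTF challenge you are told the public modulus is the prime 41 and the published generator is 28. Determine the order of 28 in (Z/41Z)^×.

40

The order of 28 must divide φ(41) = 41 − 1 = 40 = 2^3 · 5.
Divisors of 40: 1, 2, 4, 5, 8, 10, 20, 40.
Check 28^d mod 41 for each divisor in increasing order:
28^1 ≡ 28 (mod 41)
28^2 ≡ 5 (mod 41)
28^4 ≡ 25 (mod 41)
28^5 ≡ 3 (mod 41)
28^8 ≡ 10 (mod 41)
28^10 ≡ 9 (mod 41)
28^20 ≡ 40 (mod 41)
28^40 ≡ 1 (mod 41) ✓
Therefore the multiplicative order of 28 modulo 41 is 40.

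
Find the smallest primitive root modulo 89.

3

φ(89) = 89 − 1 = 88 = 2^3 · 11.
g is a primitive root iff g^(88/q) ≢ 1 (mod 89) for each prime q ∈ {2, 11}.
g = 2: 2^44 ≡ 1 — hits 1, so not a primitive root.
g = 3: 3^44 ≡ 88; 3^8 ≡ 64 — none is 1, so 3 is a primitive root.
So 3 is the smallest generator of (Z/89Z)^×.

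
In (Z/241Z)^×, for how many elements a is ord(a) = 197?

φ(241) = 241 − 1 = 240 = 2^4 · 3 · 5.
(Z/241Z)^× is cyclic (|G| = 240); a cyclic group of order m has exactly φ(d) elements of each order d | m, and none otherwise.
Since 197 ∤ 240, the count is 0.

0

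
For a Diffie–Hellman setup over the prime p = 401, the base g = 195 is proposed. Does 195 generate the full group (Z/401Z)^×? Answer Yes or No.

No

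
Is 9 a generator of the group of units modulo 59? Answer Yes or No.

No

φ(59) = 59 − 1 = 58 = 2 · 29.
It suffices to check that the order of 9 is not a proper divisor of 58: compute 9^(58/q) for q ∈ {2, 29}.
9^29 ≡ 1 (mod 59)  [q = 2: ≡ 1 ✗]
9^2 ≡ 22 (mod 59)  [q = 29: ≢ 1 ✓]
The check at q = 2 fails, so 9 generates a proper subgroup.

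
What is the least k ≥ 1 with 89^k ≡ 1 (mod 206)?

34

ord(89) | φ(206) = φ(2)·φ(103) = 1·102 = 102 = 2 · 3 · 17.
Divisors of 102: 1, 2, 3, 6, 17, 34, 51, 102.
Evaluate successive powers at the divisors of 102:
89^1 ≡ 89
89^2 ≡ 93
89^3 ≡ 37
89^6 ≡ 133
89^17 ≡ 205
89^34 ≡ 1
Therefore the multiplicative order of 89 modulo 206 is 34.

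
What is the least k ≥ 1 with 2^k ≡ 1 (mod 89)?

11

The order of 2 must divide φ(89) = 89 − 1 = 88 = 2^3 · 11.
Divisors of 88: 1, 2, 4, 8, 11, 22, 44, 88.
Check 2^d mod 89 for each divisor in increasing order:
2^1 ≡ 2 (mod 89)
2^2 ≡ 4 (mod 89)
2^4 ≡ 16 (mod 89)
2^8 ≡ 78 (mod 89)
2^11 ≡ 1 (mod 89) ✓
Therefore the multiplicative order of 2 modulo 89 is 11.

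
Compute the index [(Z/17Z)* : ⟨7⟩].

Since 7 ∈ (Z/17Z)^×, its order divides φ(17) = 17 − 1 = 16 = 2^4.
Divisors of 16: 1, 2, 4, 8, 16.
Test each divisor d:
7^1 ≡ 7
7^2 ≡ 15
7^4 ≡ 4
7^8 ≡ 16
7^16 ≡ 1
So ord_17(7) = 16, hence |⟨7⟩| = 16.
The index is φ(17) / ord(7) = 16 / 16 = 1.

1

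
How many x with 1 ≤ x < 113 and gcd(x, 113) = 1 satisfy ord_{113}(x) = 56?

24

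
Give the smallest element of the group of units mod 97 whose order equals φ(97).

5

φ(97) = 97 − 1 = 96 = 2^5 · 3.
g is a primitive root iff g^(96/q) ≢ 1 (mod 97) for each prime q ∈ {2, 3}.
g = 2: 2^48 ≡ 1 — hits 1, so not a primitive root.
g = 3: 3^48 ≡ 1 — hits 1, so not a primitive root.
g = 4: 4^48 ≡ 1 — hits 1, so not a primitive root.
g = 5: 5^48 ≡ 96; 5^32 ≡ 35 — none is 1, so 5 is a primitive root.
The smallest primitive root modulo 97 is 5.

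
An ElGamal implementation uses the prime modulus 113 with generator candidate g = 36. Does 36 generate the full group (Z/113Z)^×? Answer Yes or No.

φ(113) = 113 − 1 = 112 = 2^4 · 7.
Test 36^(112/q) mod 113 for each prime factor q of 112:
36^56 ≡ 1 (mod 113)  [q = 2: ≡ 1 ✗]
36^16 ≡ 109 (mod 113)  [q = 7: ≢ 1 ✓]
The check at q = 2 fails, so 36 generates a proper subgroup.

No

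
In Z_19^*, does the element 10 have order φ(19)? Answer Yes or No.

Yes

φ(19) = 19 − 1 = 18 = 2 · 3^2.
Test 10^(18/q) mod 19 for each prime factor q of 18:
10^9 ≡ 18 (mod 19)  [q = 2: ≢ 1 ✓]
10^6 ≡ 11 (mod 19)  [q = 3: ≢ 1 ✓]
None equal 1, so ord_19(10) = 18: 10 is a primitive root.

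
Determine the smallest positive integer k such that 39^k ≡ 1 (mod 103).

34

By Lagrange's theorem, ord_103(39) divides φ(103) = 103 − 1 = 102 = 2 · 3 · 17.
Divisors of 102: 1, 2, 3, 6, 17, 34, 51, 102.
Evaluate successive powers at the divisors of 102:
39^1 ≡ 39
39^2 ≡ 79
39^3 ≡ 94
39^6 ≡ 81
39^17 ≡ 102
39^34 ≡ 1
Hence ord(39) = 34.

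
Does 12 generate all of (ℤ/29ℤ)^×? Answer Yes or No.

No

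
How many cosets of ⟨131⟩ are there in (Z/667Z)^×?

The order of 131 must divide φ(667) = φ(23·29) = (23−1)·(29−1) = 22·28 = 616 = 2^3 · 7 · 11.
Divisors of 616: 1, 2, 4, 7, 8, 11, 14, 22, 28, 44, 56, 77, 88, 154, 308, 616.
Test each divisor d:
131^1 ≡ 131 (mod 667)
131^2 ≡ 486 (mod 667)
131^4 ≡ 78 (mod 667)
131^7 ≡ 133 (mod 667)
131^8 ≡ 81 (mod 667)
131^11 ≡ 369 (mod 667)
131^14 ≡ 347 (mod 667)
131^22 ≡ 93 (mod 667)
131^28 ≡ 349 (mod 667)
131^44 ≡ 645 (mod 667)
131^56 ≡ 407 (mod 667)
131^77 ≡ 70 (mod 667)
131^88 ≡ 484 (mod 667)
131^154 ≡ 231 (mod 667)
131^308 ≡ 1 (mod 667) ✓
Thus |⟨131⟩| = ord(131) = 308.
[(Z/667Z)^× : ⟨131⟩] = 616/308 = 2.

2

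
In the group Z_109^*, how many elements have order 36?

12

φ(109) = 109 − 1 = 108 = 2^2 · 3^3.
In a cyclic group of order 108, there are φ(d) elements of order d for each divisor d of 108, and zero for non-divisors.
36 = 2^2 · 3^2 divides 108, and φ(36) = 12.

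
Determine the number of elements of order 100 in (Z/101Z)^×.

40

φ(101) = 101 − 1 = 100 = 2^2 · 5^2.
In a cyclic group of order 100, there are φ(d) elements of order d for each divisor d of 100, and zero for non-divisors.
100 = 2^2 · 5^2 divides 100, and φ(100) = 40.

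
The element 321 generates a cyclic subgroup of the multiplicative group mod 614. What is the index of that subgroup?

1

Since 321 ∈ (Z/614Z)^×, its order divides φ(614) = φ(2)·φ(307) = 1·306 = 306 = 2 · 3^2 · 17.
Divisors of 306: 1, 2, 3, 6, 9, 17, 18, 34, 51, 102, 153, 306.
Check 321^d mod 614 for each divisor in increasing order:
321^1 ≡ 321 (mod 614)
321^2 ≡ 503 (mod 614)
321^3 ≡ 595 (mod 614)
321^6 ≡ 361 (mod 614)
321^9 ≡ 509 (mod 614)
321^17 ≡ 327 (mod 614)
321^18 ≡ 587 (mod 614)
321^34 ≡ 93 (mod 614)
321^51 ≡ 325 (mod 614)
321^102 ≡ 17 (mod 614)
321^153 ≡ 613 (mod 614)
321^306 ≡ 1 (mod 614) ✓
So ord_614(321) = 306, hence |⟨321⟩| = 306.
[(Z/614Z)^× : ⟨321⟩] = 306/306 = 1.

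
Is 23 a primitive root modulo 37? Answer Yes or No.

No

φ(37) = 37 − 1 = 36 = 2^2 · 3^2.
Test 23^(36/q) mod 37 for each prime factor q of 36:
23^18 ≡ 36 (mod 37)  [q = 2: ≢ 1 ✓]
23^12 ≡ 1 (mod 37)  [q = 3: ≡ 1 ✗]
The check at q = 3 fails, so 23 generates a proper subgroup.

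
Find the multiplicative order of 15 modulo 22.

ord(15) | φ(22) = φ(2)·φ(11) = 1·10 = 10 = 2 · 5.
Divisors of 10: 1, 2, 5, 10.
Evaluate successive powers at the divisors of 10:
15^1 ≡ 15 (mod 22)
15^2 ≡ 5 (mod 22)
15^5 ≡ 1 (mod 22) ✓
The smallest such exponent is 5, so the order of 15 is 5.

5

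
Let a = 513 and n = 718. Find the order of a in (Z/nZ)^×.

358

Since 513 ∈ (Z/718Z)^×, its order divides φ(718) = φ(2)·φ(359) = 1·358 = 358 = 2 · 179.
Divisors of 358: 1, 2, 179, 358.
Compute 513^d (mod 718) for the divisors d until we hit 1:
513^1 ≡ 513 (mod 718)
513^2 ≡ 381 (mod 718)
513^179 ≡ 717 (mod 718)
513^358 ≡ 1 (mod 718) ✓
The smallest such exponent is 358, so the order of 513 is 358.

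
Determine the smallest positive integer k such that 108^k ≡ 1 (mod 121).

The order of 108 must divide φ(121) = φ(11^2) = 11·(11−1) = 110 = 2 · 5 · 11.
Divisors of 110: 1, 2, 5, 10, 11, 22, 55, 110.
Evaluate successive powers at the divisors of 110:
108^1 ≡ 108 (mod 121)
108^2 ≡ 48 (mod 121)
108^5 ≡ 56 (mod 121)
108^10 ≡ 111 (mod 121)
108^11 ≡ 9 (mod 121)
108^22 ≡ 81 (mod 121)
108^55 ≡ 1 (mod 121) ✓
Therefore the multiplicative order of 108 modulo 121 is 55.

55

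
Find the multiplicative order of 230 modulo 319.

ord(230) | φ(319) = φ(11·29) = (11−1)·(29−1) = 10·28 = 280 = 2^3 · 5 · 7.
Divisors of 280: 1, 2, 4, 5, 7, 8, 10, 14, 20, 28, 35, 40, 56, 70, 140, 280.
Evaluate successive powers at the divisors of 280:
230^1 ≡ 230 (mod 319)
230^2 ≡ 265 (mod 319)
230^4 ≡ 45 (mod 319)
230^5 ≡ 142 (mod 319)
230^7 ≡ 307 (mod 319)
230^8 ≡ 111 (mod 319)
230^10 ≡ 67 (mod 319)
230^14 ≡ 144 (mod 319)
230^20 ≡ 23 (mod 319)
230^28 ≡ 1 (mod 319) ✓
So ord_319(230) = 28.

28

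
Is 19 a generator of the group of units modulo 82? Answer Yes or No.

φ(82) = φ(2)·φ(41) = 1·40 = 40 = 2^3 · 5.
Test 19^(40/q) mod 82 for each prime factor q of 40:
19^20 ≡ 81 (mod 82)  [q = 2: ≢ 1 ✓]
19^8 ≡ 37 (mod 82)  [q = 5: ≢ 1 ✓]
All checks pass, so 19 has order 40 and is a primitive root modulo 82.

Yes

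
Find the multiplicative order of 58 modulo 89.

By Lagrange's theorem, ord_89(58) divides φ(89) = 89 − 1 = 88 = 2^3 · 11.
Divisors of 88: 1, 2, 4, 8, 11, 22, 44, 88.
Compute 58^d (mod 89) for the divisors d until we hit 1:
58^1 ≡ 58
58^2 ≡ 71
58^4 ≡ 57
58^8 ≡ 45
58^11 ≡ 12
58^22 ≡ 55
58^44 ≡ 88
58^88 ≡ 1
So ord_89(58) = 88.

88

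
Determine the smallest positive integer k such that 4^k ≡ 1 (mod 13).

By Lagrange's theorem, ord_13(4) divides φ(13) = 13 − 1 = 12 = 2^2 · 3.
Divisors of 12: 1, 2, 3, 4, 6, 12.
Check 4^d mod 13 for each divisor in increasing order:
4^1 ≡ 4 (mod 13)
4^2 ≡ 3 (mod 13)
4^3 ≡ 12 (mod 13)
4^4 ≡ 9 (mod 13)
4^6 ≡ 1 (mod 13) ✓
So ord_13(4) = 6.

6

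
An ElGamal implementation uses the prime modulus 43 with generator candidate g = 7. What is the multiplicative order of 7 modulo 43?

6

Since 7 ∈ (Z/43Z)^×, its order divides φ(43) = 43 − 1 = 42 = 2 · 3 · 7.
Divisors of 42: 1, 2, 3, 6, 7, 14, 21, 42.
Test each divisor d:
7^1 ≡ 7 (mod 43)
7^2 ≡ 6 (mod 43)
7^3 ≡ 42 (mod 43)
7^6 ≡ 1 (mod 43) ✓
Therefore the multiplicative order of 7 modulo 43 is 6.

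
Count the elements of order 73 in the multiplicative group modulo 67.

φ(67) = 67 − 1 = 66 = 2 · 3 · 11.
Since (Z/67Z)^× is cyclic of order 66, the number of elements of order d is φ(d) when d | 66 and 0 otherwise.
Since 73 ∤ 66, the count is 0.

0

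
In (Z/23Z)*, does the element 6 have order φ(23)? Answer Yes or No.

φ(23) = 23 − 1 = 22 = 2 · 11.
An element g generates (Z/23Z)^× iff g^(22/q) ≢ 1 (mod 23) for each prime q ∈ {2, 11}.
6^11 ≡ 1 (mod 23)  [q = 2: ≡ 1 ✗]
6^2 ≡ 13 (mod 23)  [q = 11: ≢ 1 ✓]
Since 6^11 ≡ 1, the order of 6 divides 11 < 22, so 6 is not a primitive root.

No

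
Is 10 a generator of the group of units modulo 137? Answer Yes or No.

No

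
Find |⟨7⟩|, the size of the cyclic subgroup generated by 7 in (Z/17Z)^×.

By Lagrange's theorem, ord_17(7) divides φ(17) = 17 − 1 = 16 = 2^4.
Divisors of 16: 1, 2, 4, 8, 16.
Check 7^d mod 17 for each divisor in increasing order:
7^1 ≡ 7 (mod 17)
7^2 ≡ 15 (mod 17)
7^4 ≡ 4 (mod 17)
7^8 ≡ 16 (mod 17)
7^16 ≡ 1 (mod 17) ✓
Therefore the multiplicative order of 7 modulo 17 is 16.

16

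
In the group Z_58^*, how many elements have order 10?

0

φ(58) = φ(2)·φ(29) = 1·28 = 28 = 2^2 · 7.
(Z/58Z)^× is cyclic (|G| = 28); a cyclic group of order m has exactly φ(d) elements of each order d | m, and none otherwise.
Since 10 ∤ 28, the count is 0.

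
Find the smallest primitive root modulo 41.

φ(41) = 41 − 1 = 40 = 2^3 · 5.
g is a primitive root iff g^(40/q) ≢ 1 (mod 41) for each prime q ∈ {2, 5}.
g = 2: 2^20 ≡ 1 — hits 1, so not a primitive root.
g = 3: 3^20 ≡ 40; 3^8 ≡ 1 — hits 1, so not a primitive root.
g = 4: 4^20 ≡ 1 — hits 1, so not a primitive root.
g = 5: 5^20 ≡ 1 — hits 1, so not a primitive root.
g = 6: 6^20 ≡ 40; 6^8 ≡ 10 — none is 1, so 6 is a primitive root.
So 6 is the smallest generator of (Z/41Z)^×.

6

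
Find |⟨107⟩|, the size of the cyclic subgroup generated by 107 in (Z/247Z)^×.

6

By Lagrange's theorem, ord_247(107) divides φ(247) = φ(13·19) = (13−1)·(19−1) = 12·18 = 216 = 2^3 · 3^3.
Divisors of 216: 1, 2, 3, 4, 6, 8, 9, 12, 18, 24, 27, 36, 54, 72, 108, 216.
Evaluate successive powers at the divisors of 216:
107^1 ≡ 107 (mod 247)
107^2 ≡ 87 (mod 247)
107^3 ≡ 170 (mod 247)
107^4 ≡ 159 (mod 247)
107^6 ≡ 1 (mod 247) ✓
So ord_247(107) = 6.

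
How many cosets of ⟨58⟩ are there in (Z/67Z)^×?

3

Since 58 ∈ (Z/67Z)^×, its order divides φ(67) = 67 − 1 = 66 = 2 · 3 · 11.
Divisors of 66: 1, 2, 3, 6, 11, 22, 33, 66.
Test each divisor d:
58^1 ≡ 58 (mod 67)
58^2 ≡ 14 (mod 67)
58^3 ≡ 8 (mod 67)
58^6 ≡ 64 (mod 67)
58^11 ≡ 66 (mod 67)
58^22 ≡ 1 (mod 67) ✓
The order of 58 is 22, so the subgroup it generates has 22 elements.
[(Z/67Z)^× : ⟨58⟩] = 66/22 = 3.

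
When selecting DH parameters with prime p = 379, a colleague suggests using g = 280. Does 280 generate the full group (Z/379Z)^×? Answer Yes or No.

No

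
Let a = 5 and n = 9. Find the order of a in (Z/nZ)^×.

By Lagrange's theorem, ord_9(5) divides φ(9) = φ(3^2) = 3·(3−1) = 6 = 2 · 3.
Divisors of 6: 1, 2, 3, 6.
Check 5^d mod 9 for each divisor in increasing order:
5^1 ≡ 5 (mod 9)
5^2 ≡ 7 (mod 9)
5^3 ≡ 8 (mod 9)
5^6 ≡ 1 (mod 9) ✓
Hence ord(5) = 6.

6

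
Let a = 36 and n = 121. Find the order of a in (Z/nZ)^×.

55

ord(36) | φ(121) = φ(11^2) = 11·(11−1) = 110 = 2 · 5 · 11.
Divisors of 110: 1, 2, 5, 10, 11, 22, 55, 110.
Compute 36^d (mod 121) for the divisors d until we hit 1:
36^1 ≡ 36 (mod 121)
36^2 ≡ 86 (mod 121)
36^5 ≡ 56 (mod 121)
36^10 ≡ 111 (mod 121)
36^11 ≡ 3 (mod 121)
36^22 ≡ 9 (mod 121)
36^55 ≡ 1 (mod 121) ✓
Therefore the multiplicative order of 36 modulo 121 is 55.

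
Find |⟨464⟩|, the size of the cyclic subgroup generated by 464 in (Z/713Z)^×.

22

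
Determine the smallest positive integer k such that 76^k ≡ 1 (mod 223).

Since 76 ∈ (Z/223Z)^×, its order divides φ(223) = 223 − 1 = 222 = 2 · 3 · 37.
Divisors of 222: 1, 2, 3, 6, 37, 74, 111, 222.
Evaluate successive powers at the divisors of 222:
76^1 ≡ 76 (mod 223)
76^2 ≡ 201 (mod 223)
76^3 ≡ 112 (mod 223)
76^6 ≡ 56 (mod 223)
76^37 ≡ 39 (mod 223)
76^74 ≡ 183 (mod 223)
76^111 ≡ 1 (mod 223) ✓
Therefore the multiplicative order of 76 modulo 223 is 111.

111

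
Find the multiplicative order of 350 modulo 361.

ord(350) | φ(361) = φ(19^2) = 19·(19−1) = 342 = 2 · 3^2 · 19.
Divisors of 342: 1, 2, 3, 6, 9, 18, 19, 38, 57, 114, 171, 342.
Compute 350^d (mod 361) for the divisors d until we hit 1:
350^1 ≡ 350 (mod 361)
350^2 ≡ 121 (mod 361)
350^3 ≡ 113 (mod 361)
350^6 ≡ 134 (mod 361)
350^9 ≡ 341 (mod 361)
350^18 ≡ 39 (mod 361)
350^19 ≡ 293 (mod 361)
350^38 ≡ 292 (mod 361)
350^57 ≡ 360 (mod 361)
350^114 ≡ 1 (mod 361) ✓
Therefore the multiplicative order of 350 modulo 361 is 114.

114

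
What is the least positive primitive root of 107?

2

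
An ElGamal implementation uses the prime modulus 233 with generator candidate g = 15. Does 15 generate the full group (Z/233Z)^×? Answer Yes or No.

No

φ(233) = 233 − 1 = 232 = 2^3 · 29.
15 is a primitive root mod 233 iff 15^(φ(233)/q) ≢ 1 for every prime q | φ(233), i.e. q ∈ {2, 29}.
15^116 ≡ 1 (mod 233)  [q = 2: ≡ 1 ✗]
15^8 ≡ 135 (mod 233)  [q = 29: ≢ 1 ✓]
The check at q = 2 fails, so 15 generates a proper subgroup.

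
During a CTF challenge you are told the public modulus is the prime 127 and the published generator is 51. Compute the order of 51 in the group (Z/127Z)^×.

ord(51) | φ(127) = 127 − 1 = 126 = 2 · 3^2 · 7.
Divisors of 126: 1, 2, 3, 6, 7, 9, 14, 18, 21, 42, 63, 126.
Test each divisor d:
51^1 ≡ 51 (mod 127)
51^2 ≡ 61 (mod 127)
51^3 ≡ 63 (mod 127)
51^6 ≡ 32 (mod 127)
51^7 ≡ 108 (mod 127)
51^9 ≡ 111 (mod 127)
51^14 ≡ 107 (mod 127)
51^18 ≡ 2 (mod 127)
51^21 ≡ 126 (mod 127)
51^42 ≡ 1 (mod 127) ✓
So ord_127(51) = 42.

42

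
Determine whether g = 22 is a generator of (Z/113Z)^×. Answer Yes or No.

φ(113) = 113 − 1 = 112 = 2^4 · 7.
Test 22^(112/q) mod 113 for each prime factor q of 112:
22^56 ≡ 1 (mod 113)  [q = 2: ≡ 1 ✗]
22^16 ≡ 28 (mod 113)  [q = 7: ≢ 1 ✓]
22^56 ≡ 1 shows ord(22) | 56, strictly less than φ(113); not a primitive root.

No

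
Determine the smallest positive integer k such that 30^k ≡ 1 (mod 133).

By Lagrange's theorem, ord_133(30) divides φ(133) = φ(7·19) = (7−1)·(19−1) = 6·18 = 108 = 2^2 · 3^3.
Divisors of 108: 1, 2, 3, 4, 6, 9, 12, 18, 27, 36, 54, 108.
Check 30^d mod 133 for each divisor in increasing order:
30^1 ≡ 30
30^2 ≡ 102
30^3 ≡ 1
The smallest such exponent is 3, so the order of 30 is 3.

3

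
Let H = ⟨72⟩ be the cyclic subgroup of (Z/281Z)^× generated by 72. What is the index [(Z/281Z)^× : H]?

The order of 72 must divide φ(281) = 281 − 1 = 280 = 2^3 · 5 · 7.
Divisors of 280: 1, 2, 4, 5, 7, 8, 10, 14, 20, 28, 35, 40, 56, 70, 140, 280.
Compute 72^d (mod 281) for the divisors d until we hit 1:
72^1 ≡ 72 (mod 281)
72^2 ≡ 126 (mod 281)
72^4 ≡ 140 (mod 281)
72^5 ≡ 245 (mod 281)
72^7 ≡ 241 (mod 281)
72^8 ≡ 211 (mod 281)
72^10 ≡ 172 (mod 281)
72^14 ≡ 195 (mod 281)
72^20 ≡ 79 (mod 281)
72^28 ≡ 90 (mod 281)
72^35 ≡ 53 (mod 281)
72^40 ≡ 59 (mod 281)
72^56 ≡ 232 (mod 281)
72^70 ≡ 280 (mod 281)
72^140 ≡ 1 (mod 281) ✓
So ord_281(72) = 140, hence |⟨72⟩| = 140.
Index = |(Z/281Z)^×| / |⟨72⟩| = 280 / 140 = 2.

2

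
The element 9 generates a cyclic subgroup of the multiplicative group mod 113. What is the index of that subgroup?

2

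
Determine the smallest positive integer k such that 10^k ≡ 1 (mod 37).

ord(10) | φ(37) = 37 − 1 = 36 = 2^2 · 3^2.
Divisors of 36: 1, 2, 3, 4, 6, 9, 12, 18, 36.
Evaluate successive powers at the divisors of 36:
10^1 ≡ 10 (mod 37)
10^2 ≡ 26 (mod 37)
10^3 ≡ 1 (mod 37) ✓
So ord_37(10) = 3.

3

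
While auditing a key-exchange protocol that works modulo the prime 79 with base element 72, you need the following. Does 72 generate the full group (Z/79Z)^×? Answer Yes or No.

No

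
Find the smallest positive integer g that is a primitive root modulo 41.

φ(41) = 41 − 1 = 40 = 2^3 · 5.
g is a primitive root iff g^(40/q) ≢ 1 (mod 41) for each prime q ∈ {2, 5}.
g = 2: 2^20 ≡ 1 — hits 1, so not a primitive root.
g = 3: 3^20 ≡ 40; 3^8 ≡ 1 — hits 1, so not a primitive root.
g = 4: 4^20 ≡ 1 — hits 1, so not a primitive root.
g = 5: 5^20 ≡ 1 — hits 1, so not a primitive root.
g = 6: 6^20 ≡ 40; 6^8 ≡ 10 — none is 1, so 6 is a primitive root.
So 6 is the smallest generator of (Z/41Z)^×.

6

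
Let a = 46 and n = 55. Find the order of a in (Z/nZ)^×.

The order of 46 must divide φ(55) = φ(5·11) = (5−1)·(11−1) = 4·10 = 40 = 2^3 · 5.
Divisors of 40: 1, 2, 4, 5, 8, 10, 20, 40.
Evaluate successive powers at the divisors of 40:
46^1 ≡ 46 (mod 55)
46^2 ≡ 26 (mod 55)
46^4 ≡ 16 (mod 55)
46^5 ≡ 21 (mod 55)
46^8 ≡ 36 (mod 55)
46^10 ≡ 1 (mod 55) ✓
Hence ord(46) = 10.

10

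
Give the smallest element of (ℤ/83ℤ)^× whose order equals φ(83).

2

φ(83) = 83 − 1 = 82 = 2 · 41.
Test candidates g = 2, 3, … against the prime factors q ∈ {2, 41} of φ(83): g is a generator iff g^(82/q) ≢ 1 for every such q.
g = 2: 2^41 ≡ 82; 2^2 ≡ 4 — none is 1, so 2 is a primitive root.
So 2 is the smallest generator of (Z/83Z)^×.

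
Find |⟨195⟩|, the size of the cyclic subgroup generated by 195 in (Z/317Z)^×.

ord(195) | φ(317) = 317 − 1 = 316 = 2^2 · 79.
Divisors of 316: 1, 2, 4, 79, 158, 316.
Test each divisor d:
195^1 ≡ 195 (mod 317)
195^2 ≡ 302 (mod 317)
195^4 ≡ 225 (mod 317)
195^79 ≡ 203 (mod 317)
195^158 ≡ 316 (mod 317)
195^316 ≡ 1 (mod 317) ✓
Therefore the multiplicative order of 195 modulo 317 is 316.

316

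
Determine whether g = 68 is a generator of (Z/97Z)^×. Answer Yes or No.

φ(97) = 97 − 1 = 96 = 2^5 · 3.
An element g generates (Z/97Z)^× iff g^(96/q) ≢ 1 (mod 97) for each prime q ∈ {2, 3}.
68^48 ≡ 96 (mod 97)  [q = 2: ≢ 1 ✓]
68^32 ≡ 35 (mod 97)  [q = 3: ≢ 1 ✓]
All checks pass, so 68 has order 96 and is a primitive root modulo 97.

Yes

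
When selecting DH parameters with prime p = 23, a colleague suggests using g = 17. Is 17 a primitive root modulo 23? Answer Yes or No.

Yes

φ(23) = 23 − 1 = 22 = 2 · 11.
An element g generates (Z/23Z)^× iff g^(22/q) ≢ 1 (mod 23) for each prime q ∈ {2, 11}.
17^11 ≡ 22 (mod 23)  [q = 2: ≢ 1 ✓]
17^2 ≡ 13 (mod 23)  [q = 11: ≢ 1 ✓]
None equal 1, so ord_23(17) = 22: 17 is a primitive root.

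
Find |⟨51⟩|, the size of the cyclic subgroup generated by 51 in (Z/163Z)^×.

81

Since 51 ∈ (Z/163Z)^×, its order divides φ(163) = 163 − 1 = 162 = 2 · 3^4.
Divisors of 162: 1, 2, 3, 6, 9, 18, 27, 54, 81, 162.
Check 51^d mod 163 for each divisor in increasing order:
51^1 ≡ 51 (mod 163)
51^2 ≡ 156 (mod 163)
51^3 ≡ 132 (mod 163)
51^6 ≡ 146 (mod 163)
51^9 ≡ 38 (mod 163)
51^18 ≡ 140 (mod 163)
51^27 ≡ 104 (mod 163)
51^54 ≡ 58 (mod 163)
51^81 ≡ 1 (mod 163) ✓
Hence ord(51) = 81.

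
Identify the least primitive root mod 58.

3

φ(58) = φ(2)·φ(29) = 1·28 = 28 = 2^2 · 7.
Test candidates g = 2, 3, … against the prime factors q ∈ {2, 7} of φ(58): g is a generator iff g^(28/q) ≢ 1 for every such q.
g = 2: gcd(2, 58) = 2 > 1, not a unit — skip.
g = 3: 3^14 ≡ 57; 3^4 ≡ 23 — none is 1, so 3 is a primitive root.
The smallest primitive root modulo 58 is 3.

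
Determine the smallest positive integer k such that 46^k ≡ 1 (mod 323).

48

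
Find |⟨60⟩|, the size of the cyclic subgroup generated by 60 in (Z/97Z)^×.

96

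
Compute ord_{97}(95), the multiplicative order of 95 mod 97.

48

By Lagrange's theorem, ord_97(95) divides φ(97) = 97 − 1 = 96 = 2^5 · 3.
Divisors of 96: 1, 2, 3, 4, 6, 8, 12, 16, 24, 32, 48, 96.
Check 95^d mod 97 for each divisor in increasing order:
95^1 ≡ 95
95^2 ≡ 4
95^3 ≡ 89
95^4 ≡ 16
95^6 ≡ 64
95^8 ≡ 62
95^12 ≡ 22
95^16 ≡ 61
95^24 ≡ 96
95^32 ≡ 35
95^48 ≡ 1
Therefore the multiplicative order of 95 modulo 97 is 48.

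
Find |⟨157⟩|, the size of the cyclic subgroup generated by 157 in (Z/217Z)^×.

30

ord(157) | φ(217) = φ(7·31) = (7−1)·(31−1) = 6·30 = 180 = 2^2 · 3^2 · 5.
Divisors of 180: 1, 2, 3, 4, 5, 6, 9, 10, 12, 15, 18, 20, 30, 36, 45, 60, 90, 180.
Evaluate successive powers at the divisors of 180:
157^1 ≡ 157 (mod 217)
157^2 ≡ 128 (mod 217)
157^3 ≡ 132 (mod 217)
157^4 ≡ 109 (mod 217)
157^5 ≡ 187 (mod 217)
157^6 ≡ 64 (mod 217)
157^9 ≡ 202 (mod 217)
157^10 ≡ 32 (mod 217)
157^12 ≡ 190 (mod 217)
157^15 ≡ 125 (mod 217)
157^18 ≡ 8 (mod 217)
157^20 ≡ 156 (mod 217)
157^30 ≡ 1 (mod 217) ✓
Therefore the multiplicative order of 157 modulo 217 is 30.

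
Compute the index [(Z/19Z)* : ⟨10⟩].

1

The order of 10 must divide φ(19) = 19 − 1 = 18 = 2 · 3^2.
Divisors of 18: 1, 2, 3, 6, 9, 18.
Compute 10^d (mod 19) for the divisors d until we hit 1:
10^1 ≡ 10 (mod 19)
10^2 ≡ 5 (mod 19)
10^3 ≡ 12 (mod 19)
10^6 ≡ 11 (mod 19)
10^9 ≡ 18 (mod 19)
10^18 ≡ 1 (mod 19) ✓
So ord_19(10) = 18, hence |⟨10⟩| = 18.
The index is φ(19) / ord(10) = 18 / 18 = 1.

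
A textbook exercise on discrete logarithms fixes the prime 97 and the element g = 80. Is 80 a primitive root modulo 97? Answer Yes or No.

Yes

φ(97) = 97 − 1 = 96 = 2^5 · 3.
An element g generates (Z/97Z)^× iff g^(96/q) ≢ 1 (mod 97) for each prime q ∈ {2, 3}.
80^48 ≡ 96 (mod 97)  [q = 2: ≢ 1 ✓]
80^32 ≡ 61 (mod 97)  [q = 3: ≢ 1 ✓]
None equal 1, so ord_97(80) = 96: 80 is a primitive root.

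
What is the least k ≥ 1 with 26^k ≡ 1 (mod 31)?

6

ord(26) | φ(31) = 31 − 1 = 30 = 2 · 3 · 5.
Divisors of 30: 1, 2, 3, 5, 6, 10, 15, 30.
Test each divisor d:
26^1 ≡ 26 (mod 31)
26^2 ≡ 25 (mod 31)
26^3 ≡ 30 (mod 31)
26^5 ≡ 6 (mod 31)
26^6 ≡ 1 (mod 31) ✓
So ord_31(26) = 6.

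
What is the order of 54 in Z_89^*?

The order of 54 must divide φ(89) = 89 − 1 = 88 = 2^3 · 11.
Divisors of 88: 1, 2, 4, 8, 11, 22, 44, 88.
Evaluate successive powers at the divisors of 88:
54^1 ≡ 54
54^2 ≡ 68
54^4 ≡ 85
54^8 ≡ 16
54^11 ≡ 12
54^22 ≡ 55
54^44 ≡ 88
54^88 ≡ 1
Hence ord(54) = 88.

88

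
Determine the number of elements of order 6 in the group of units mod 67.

2

φ(67) = 67 − 1 = 66 = 2 · 3 · 11.
In a cyclic group of order 66, there are φ(d) elements of order d for each divisor d of 66, and zero for non-divisors.
6 = 2 · 3 divides 66, and φ(6) = 2.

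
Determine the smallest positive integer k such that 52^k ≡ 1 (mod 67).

22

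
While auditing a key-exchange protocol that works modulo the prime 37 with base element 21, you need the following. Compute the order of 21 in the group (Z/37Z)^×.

18

Since 21 ∈ (Z/37Z)^×, its order divides φ(37) = 37 − 1 = 36 = 2^2 · 3^2.
Divisors of 36: 1, 2, 3, 4, 6, 9, 12, 18, 36.
Test each divisor d:
21^1 ≡ 21 (mod 37)
21^2 ≡ 34 (mod 37)
21^3 ≡ 11 (mod 37)
21^4 ≡ 9 (mod 37)
21^6 ≡ 10 (mod 37)
21^9 ≡ 36 (mod 37)
21^12 ≡ 26 (mod 37)
21^18 ≡ 1 (mod 37) ✓
So ord_37(21) = 18.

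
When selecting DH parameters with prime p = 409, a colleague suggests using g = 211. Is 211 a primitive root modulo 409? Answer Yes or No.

Yes

φ(409) = 409 − 1 = 408 = 2^3 · 3 · 17.
An element g generates (Z/409Z)^× iff g^(408/q) ≢ 1 (mod 409) for each prime q ∈ {2, 3, 17}.
211^204 ≡ 408 (mod 409)  [q = 2: ≢ 1 ✓]
211^136 ≡ 53 (mod 409)  [q = 3: ≢ 1 ✓]
211^24 ≡ 5 (mod 409)  [q = 17: ≢ 1 ✓]
All checks pass, so 211 has order 408 and is a primitive root modulo 409.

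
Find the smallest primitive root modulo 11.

2

φ(11) = 11 − 1 = 10 = 2 · 5.
Test candidates g = 2, 3, … against the prime factors q ∈ {2, 5} of φ(11): g is a generator iff g^(10/q) ≢ 1 for every such q.
g = 2: 2^5 ≡ 10; 2^2 ≡ 4 — none is 1, so 2 is a primitive root.
Hence the least primitive root of 11 is 2.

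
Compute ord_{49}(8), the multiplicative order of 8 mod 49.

The order of 8 must divide φ(49) = φ(7^2) = 7·(7−1) = 42 = 2 · 3 · 7.
Divisors of 42: 1, 2, 3, 6, 7, 14, 21, 42.
Evaluate successive powers at the divisors of 42:
8^1 ≡ 8
8^2 ≡ 15
8^3 ≡ 22
8^6 ≡ 43
8^7 ≡ 1
Therefore the multiplicative order of 8 modulo 49 is 7.

7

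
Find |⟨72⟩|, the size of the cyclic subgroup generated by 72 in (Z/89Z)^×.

44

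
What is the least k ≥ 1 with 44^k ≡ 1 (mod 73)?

72

By Lagrange's theorem, ord_73(44) divides φ(73) = 73 − 1 = 72 = 2^3 · 3^2.
Divisors of 72: 1, 2, 3, 4, 6, 8, 9, 12, 18, 24, 36, 72.
Test each divisor d:
44^1 ≡ 44 (mod 73)
44^2 ≡ 38 (mod 73)
44^3 ≡ 66 (mod 73)
44^4 ≡ 57 (mod 73)
44^6 ≡ 49 (mod 73)
44^8 ≡ 37 (mod 73)
44^9 ≡ 22 (mod 73)
44^12 ≡ 65 (mod 73)
44^18 ≡ 46 (mod 73)
44^24 ≡ 64 (mod 73)
44^36 ≡ 72 (mod 73)
44^72 ≡ 1 (mod 73) ✓
So ord_73(44) = 72.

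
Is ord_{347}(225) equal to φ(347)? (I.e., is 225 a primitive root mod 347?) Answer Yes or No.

No

φ(347) = 347 − 1 = 346 = 2 · 173.
Test 225^(346/q) mod 347 for each prime factor q of 346:
225^173 ≡ 1 (mod 347)  [q = 2: ≡ 1 ✗]
225^2 ≡ 310 (mod 347)  [q = 173: ≢ 1 ✓]
Since 225^173 ≡ 1, the order of 225 divides 173 < 346, so 225 is not a primitive root.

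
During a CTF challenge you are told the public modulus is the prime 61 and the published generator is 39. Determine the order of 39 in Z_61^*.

30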